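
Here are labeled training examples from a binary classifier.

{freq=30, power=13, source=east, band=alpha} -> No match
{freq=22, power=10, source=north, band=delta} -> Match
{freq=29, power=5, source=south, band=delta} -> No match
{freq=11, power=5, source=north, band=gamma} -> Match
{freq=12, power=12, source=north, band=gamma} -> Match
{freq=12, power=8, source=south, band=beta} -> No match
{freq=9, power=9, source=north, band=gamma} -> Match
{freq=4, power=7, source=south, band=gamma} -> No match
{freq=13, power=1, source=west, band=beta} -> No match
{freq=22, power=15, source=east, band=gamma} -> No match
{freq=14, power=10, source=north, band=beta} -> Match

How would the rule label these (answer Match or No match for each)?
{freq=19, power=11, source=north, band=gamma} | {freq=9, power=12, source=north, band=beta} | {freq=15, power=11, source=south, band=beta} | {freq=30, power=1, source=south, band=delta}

The distinguishing property — source is north — holds for all the 'Match' cases and none of the 'No match' cases.

Match, Match, No match, No match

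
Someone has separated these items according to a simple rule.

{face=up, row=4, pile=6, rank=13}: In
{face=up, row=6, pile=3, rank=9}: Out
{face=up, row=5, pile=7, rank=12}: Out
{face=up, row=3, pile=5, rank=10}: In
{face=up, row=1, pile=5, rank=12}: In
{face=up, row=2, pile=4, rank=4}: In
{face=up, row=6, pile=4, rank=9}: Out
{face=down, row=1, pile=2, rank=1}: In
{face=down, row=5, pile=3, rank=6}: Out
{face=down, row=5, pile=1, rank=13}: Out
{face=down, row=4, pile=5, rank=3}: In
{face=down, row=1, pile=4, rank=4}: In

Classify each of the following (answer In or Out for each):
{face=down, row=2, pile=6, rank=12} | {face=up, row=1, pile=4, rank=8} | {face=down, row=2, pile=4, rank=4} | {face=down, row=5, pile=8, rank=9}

In, In, In, Out

The distinguishing property — row ≤ 4 — holds for all the 'In' cases and none of the 'Out' cases.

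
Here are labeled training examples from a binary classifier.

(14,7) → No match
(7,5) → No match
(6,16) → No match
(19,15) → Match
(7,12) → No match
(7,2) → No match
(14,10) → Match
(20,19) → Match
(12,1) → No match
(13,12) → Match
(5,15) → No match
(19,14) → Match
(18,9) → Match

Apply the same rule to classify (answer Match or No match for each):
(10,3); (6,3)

No match, No match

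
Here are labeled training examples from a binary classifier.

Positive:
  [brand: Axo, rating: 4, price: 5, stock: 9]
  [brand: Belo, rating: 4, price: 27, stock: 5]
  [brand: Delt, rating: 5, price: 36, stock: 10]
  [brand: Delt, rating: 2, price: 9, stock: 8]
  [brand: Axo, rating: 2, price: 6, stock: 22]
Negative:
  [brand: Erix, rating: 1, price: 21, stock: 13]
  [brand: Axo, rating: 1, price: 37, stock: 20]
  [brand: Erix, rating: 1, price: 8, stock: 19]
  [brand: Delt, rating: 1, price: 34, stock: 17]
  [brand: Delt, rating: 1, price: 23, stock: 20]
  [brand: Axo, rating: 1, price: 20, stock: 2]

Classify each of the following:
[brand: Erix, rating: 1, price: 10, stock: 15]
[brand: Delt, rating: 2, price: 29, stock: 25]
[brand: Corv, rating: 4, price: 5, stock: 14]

Negative, Positive, Positive

The common property of the 'Positive' items is: rating ≥ 2. No 'Negative' item has it.
[brand: Erix, rating: 1, price: 10, stock: 15] — rating = 1, hence Negative. [brand: Delt, rating: 2, price: 29, stock: 25] — rating = 2, hence Positive. [brand: Corv, rating: 4, price: 5, stock: 14] — rating = 4, hence Positive.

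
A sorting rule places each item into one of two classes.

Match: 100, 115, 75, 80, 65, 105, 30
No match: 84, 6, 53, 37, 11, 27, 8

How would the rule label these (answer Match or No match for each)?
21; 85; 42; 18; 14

No match, Match, No match, No match, No match

Checking candidate rules against both groups, what survives is: multiple of 5.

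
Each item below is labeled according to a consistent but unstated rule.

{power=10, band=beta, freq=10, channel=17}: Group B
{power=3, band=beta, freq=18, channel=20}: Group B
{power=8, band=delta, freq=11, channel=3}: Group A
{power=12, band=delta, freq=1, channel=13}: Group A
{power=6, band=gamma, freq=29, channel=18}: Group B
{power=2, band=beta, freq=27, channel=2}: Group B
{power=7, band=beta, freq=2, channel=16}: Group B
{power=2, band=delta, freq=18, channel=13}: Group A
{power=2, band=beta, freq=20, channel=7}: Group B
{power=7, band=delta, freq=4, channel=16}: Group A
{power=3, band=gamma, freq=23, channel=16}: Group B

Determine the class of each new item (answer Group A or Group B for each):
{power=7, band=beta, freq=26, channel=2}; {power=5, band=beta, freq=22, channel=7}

Group B, Group B

The common property of the 'Group A' items is: band is delta. No 'Group B' item has it.
{power=7, band=beta, freq=26, channel=2}: band is beta — fails the rule, so Group B. {power=5, band=beta, freq=22, channel=7}: band is beta — fails the rule, so Group B.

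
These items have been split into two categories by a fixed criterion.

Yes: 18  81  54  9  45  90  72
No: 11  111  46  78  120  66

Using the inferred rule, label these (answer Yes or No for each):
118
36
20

No, Yes, No

The rule appears to be: multiple of 9.
118: 118 = 9·13 + 1 — doesn't qualify, so No. 36: 36 = 9·4 — satisfies this, so Yes. 20: 20 = 9·2 + 2 — doesn't qualify, so No.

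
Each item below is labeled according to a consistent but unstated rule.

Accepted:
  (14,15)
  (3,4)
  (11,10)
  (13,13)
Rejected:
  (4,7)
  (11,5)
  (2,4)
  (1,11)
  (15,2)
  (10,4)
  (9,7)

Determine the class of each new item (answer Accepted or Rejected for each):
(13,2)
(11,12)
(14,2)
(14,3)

Rejected, Accepted, Rejected, Rejected

The distinguishing property — |first − second| ≤ 1 — holds for all the 'Accepted' cases and none of the 'Rejected' cases.
(13,2): Rejected (|13−2| = 11). (11,12): Accepted (|11−12| = 1). (14,2): Rejected (|14−2| = 12). (14,3): Rejected (|14−3| = 11).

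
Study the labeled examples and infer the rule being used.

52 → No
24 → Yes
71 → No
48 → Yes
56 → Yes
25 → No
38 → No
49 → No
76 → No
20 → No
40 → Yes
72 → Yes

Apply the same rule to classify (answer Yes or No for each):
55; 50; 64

A rule that fits every label: multiple of 8 — true of each 'Yes' example, false of each 'No' one.
55 → 55 = 8·6 + 7 → No. 50 → 50 = 8·6 + 2 → No. 64 → 64 = 8·8 → Yes.

No, No, Yes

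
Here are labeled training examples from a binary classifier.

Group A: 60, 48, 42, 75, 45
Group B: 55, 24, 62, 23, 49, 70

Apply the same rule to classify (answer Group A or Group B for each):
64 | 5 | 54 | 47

A rule that fits every label: multiple of 3 AND at least 42 — true of each 'Group A' example, false of each 'Group B' one.
64 → 64 = 3·21 + 1, 64 ≥ 42 → Group B.
5 → 5 = 3·1 + 2, 5 < 42 → Group B.
54 → 54 = 3·18, 54 ≥ 42 → Group A.
47 → 47 = 3·15 + 2, 47 ≥ 42 → Group B.

Group B, Group B, Group A, Group B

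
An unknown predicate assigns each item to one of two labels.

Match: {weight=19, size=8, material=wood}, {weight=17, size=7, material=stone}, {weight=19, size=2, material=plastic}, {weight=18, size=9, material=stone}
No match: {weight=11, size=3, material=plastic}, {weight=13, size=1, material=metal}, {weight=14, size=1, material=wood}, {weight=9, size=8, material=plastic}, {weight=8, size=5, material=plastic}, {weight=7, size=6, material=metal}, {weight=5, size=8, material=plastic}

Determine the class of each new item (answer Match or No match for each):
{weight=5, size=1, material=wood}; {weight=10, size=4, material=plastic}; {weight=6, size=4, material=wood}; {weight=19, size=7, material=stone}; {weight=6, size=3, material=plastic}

No match, No match, No match, Match, No match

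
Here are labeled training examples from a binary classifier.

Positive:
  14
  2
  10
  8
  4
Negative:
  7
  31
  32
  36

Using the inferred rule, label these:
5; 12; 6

The distinguishing property — even AND at most 14 — holds for all the 'Positive' cases and none of the 'Negative' cases.
5: 5 is odd, 5 ≤ 14 — doesn't qualify, so Negative. 12: 12 is even, 12 ≤ 14 — passes, so Positive. 6: 6 is even, 6 ≤ 14 — passes, so Positive.

Negative, Positive, Positive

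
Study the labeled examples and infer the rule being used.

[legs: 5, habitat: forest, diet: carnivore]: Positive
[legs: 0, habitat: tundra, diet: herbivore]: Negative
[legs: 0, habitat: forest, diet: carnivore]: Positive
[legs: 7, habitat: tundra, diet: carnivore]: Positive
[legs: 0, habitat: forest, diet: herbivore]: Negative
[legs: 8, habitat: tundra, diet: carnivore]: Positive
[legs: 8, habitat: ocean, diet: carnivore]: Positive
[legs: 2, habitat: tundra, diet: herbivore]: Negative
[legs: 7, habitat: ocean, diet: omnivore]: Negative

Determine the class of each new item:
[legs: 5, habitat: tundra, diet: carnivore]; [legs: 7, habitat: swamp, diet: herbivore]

One predicate separates the groups cleanly: diet is carnivore.
[legs: 5, habitat: tundra, diet: carnivore]: Positive (diet is carnivore).
[legs: 7, habitat: swamp, diet: herbivore]: Negative (diet is herbivore).

Positive, Negative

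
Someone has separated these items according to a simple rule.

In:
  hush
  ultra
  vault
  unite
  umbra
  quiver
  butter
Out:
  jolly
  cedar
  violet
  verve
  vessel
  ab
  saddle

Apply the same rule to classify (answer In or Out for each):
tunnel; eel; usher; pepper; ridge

Every 'In' example satisfies: contains 'u'. None of the 'Out' examples do.
tunnel: has 'u' — satisfies this, so In.
eel: no 'u' — doesn't match, so Out.
usher: has 'u' — satisfies this, so In.
pepper: no 'u' — doesn't match, so Out.
ridge: no 'u' — doesn't match, so Out.

In, Out, In, Out, Out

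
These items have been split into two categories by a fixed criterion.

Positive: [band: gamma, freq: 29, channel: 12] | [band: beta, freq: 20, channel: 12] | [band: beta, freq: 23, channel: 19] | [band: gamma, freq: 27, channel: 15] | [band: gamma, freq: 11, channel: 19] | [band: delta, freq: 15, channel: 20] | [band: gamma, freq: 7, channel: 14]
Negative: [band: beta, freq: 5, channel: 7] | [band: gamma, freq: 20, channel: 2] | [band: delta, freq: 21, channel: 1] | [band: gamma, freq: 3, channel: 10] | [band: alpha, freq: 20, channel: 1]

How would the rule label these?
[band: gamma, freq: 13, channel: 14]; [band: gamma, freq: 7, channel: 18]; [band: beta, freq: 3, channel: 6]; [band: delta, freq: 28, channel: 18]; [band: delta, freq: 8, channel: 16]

Positive, Positive, Negative, Positive, Positive

The classifier is using: channel ≥ 12.
[band: gamma, freq: 13, channel: 14]: Positive (channel = 14). [band: gamma, freq: 7, channel: 18]: Positive (channel = 18). [band: beta, freq: 3, channel: 6]: Negative (channel = 6). [band: delta, freq: 28, channel: 18]: Positive (channel = 18). [band: delta, freq: 8, channel: 16]: Positive (channel = 16).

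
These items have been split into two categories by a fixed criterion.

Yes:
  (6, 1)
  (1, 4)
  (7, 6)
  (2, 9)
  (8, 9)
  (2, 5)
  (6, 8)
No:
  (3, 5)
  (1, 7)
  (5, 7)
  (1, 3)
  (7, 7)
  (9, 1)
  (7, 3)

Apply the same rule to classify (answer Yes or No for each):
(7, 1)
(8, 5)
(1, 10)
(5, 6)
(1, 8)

Looking at the examples, the only property every 'Yes' case has and every 'No' case lacks is: product is even.
(7, 1) → 7·1 = 7 → No. (8, 5) → 8·5 = 40 → Yes. (1, 10) → 1·10 = 10 → Yes. (5, 6) → 5·6 = 30 → Yes. (1, 8) → 1·8 = 8 → Yes.

No, Yes, Yes, Yes, Yes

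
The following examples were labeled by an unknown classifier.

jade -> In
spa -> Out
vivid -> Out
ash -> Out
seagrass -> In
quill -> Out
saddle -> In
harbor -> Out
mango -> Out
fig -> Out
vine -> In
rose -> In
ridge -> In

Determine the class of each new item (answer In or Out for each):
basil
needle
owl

Out, In, Out

The common property of the 'In' items is: contains 'e'. No 'Out' item has it.
basil: Out (no 'e'). needle: In (has 'e'). owl: Out (no 'e').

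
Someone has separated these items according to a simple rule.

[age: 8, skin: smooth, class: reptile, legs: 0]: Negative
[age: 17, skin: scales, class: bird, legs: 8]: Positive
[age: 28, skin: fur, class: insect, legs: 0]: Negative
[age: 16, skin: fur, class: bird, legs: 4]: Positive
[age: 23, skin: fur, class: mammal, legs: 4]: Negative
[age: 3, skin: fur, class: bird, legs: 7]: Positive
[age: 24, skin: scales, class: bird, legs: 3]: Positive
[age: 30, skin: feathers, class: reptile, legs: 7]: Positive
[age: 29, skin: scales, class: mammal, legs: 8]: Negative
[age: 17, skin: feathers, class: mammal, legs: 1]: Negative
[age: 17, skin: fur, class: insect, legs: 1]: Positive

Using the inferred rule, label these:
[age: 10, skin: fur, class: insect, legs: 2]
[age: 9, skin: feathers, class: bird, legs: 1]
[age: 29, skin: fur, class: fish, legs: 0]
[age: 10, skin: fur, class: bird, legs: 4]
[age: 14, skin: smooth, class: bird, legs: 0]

All 'Positive' examples share one property — class is not mammal AND legs ≥ 1 — and every 'Negative' example lacks it.
[age: 10, skin: fur, class: insect, legs: 2] — class is insect, legs = 2, hence Positive.
[age: 9, skin: feathers, class: bird, legs: 1] — class is bird, legs = 1, hence Positive.
[age: 29, skin: fur, class: fish, legs: 0] — class is fish, legs = 0, hence Negative.
[age: 10, skin: fur, class: bird, legs: 4] — class is bird, legs = 4, hence Positive.
[age: 14, skin: smooth, class: bird, legs: 0] — class is bird, legs = 0, hence Negative.

Positive, Positive, Negative, Positive, Negative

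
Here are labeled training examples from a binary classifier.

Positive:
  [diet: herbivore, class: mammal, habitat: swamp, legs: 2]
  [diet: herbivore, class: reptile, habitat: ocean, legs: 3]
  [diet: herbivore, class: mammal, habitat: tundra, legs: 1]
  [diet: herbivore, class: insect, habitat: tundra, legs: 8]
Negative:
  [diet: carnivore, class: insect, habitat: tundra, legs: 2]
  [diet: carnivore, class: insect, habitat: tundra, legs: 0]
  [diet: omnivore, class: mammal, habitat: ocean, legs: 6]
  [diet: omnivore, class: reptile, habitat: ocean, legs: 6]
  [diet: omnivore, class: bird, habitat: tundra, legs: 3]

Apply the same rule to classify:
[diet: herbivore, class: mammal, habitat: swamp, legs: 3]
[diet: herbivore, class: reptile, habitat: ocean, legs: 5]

Positive, Positive

The distinguishing property — diet is herbivore — holds for all the 'Positive' cases and none of the 'Negative' cases.
[diet: herbivore, class: mammal, habitat: swamp, legs: 3] — diet is herbivore, hence Positive. [diet: herbivore, class: reptile, habitat: ocean, legs: 5] — diet is herbivore, hence Positive.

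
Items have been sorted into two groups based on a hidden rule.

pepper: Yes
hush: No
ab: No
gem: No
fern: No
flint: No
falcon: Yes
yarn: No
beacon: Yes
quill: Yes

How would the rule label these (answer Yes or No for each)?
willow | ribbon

Yes, Yes

The pattern is that an item is 'Yes' exactly when: has ≥ 2 vowels.
willow: Yes (2 vowels). ribbon: Yes (2 vowels).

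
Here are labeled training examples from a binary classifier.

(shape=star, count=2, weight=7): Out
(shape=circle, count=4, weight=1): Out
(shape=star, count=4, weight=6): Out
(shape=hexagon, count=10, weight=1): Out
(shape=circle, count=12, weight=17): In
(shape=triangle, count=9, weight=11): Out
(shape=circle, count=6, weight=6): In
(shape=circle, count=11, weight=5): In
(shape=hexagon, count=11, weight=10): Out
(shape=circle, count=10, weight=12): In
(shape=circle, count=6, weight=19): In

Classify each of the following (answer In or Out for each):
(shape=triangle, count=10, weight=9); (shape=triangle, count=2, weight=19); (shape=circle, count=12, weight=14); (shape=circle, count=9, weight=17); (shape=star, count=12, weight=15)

Out, Out, In, In, Out

The common property of the 'In' items is: shape is circle AND count ≥ 6. No 'Out' item has it.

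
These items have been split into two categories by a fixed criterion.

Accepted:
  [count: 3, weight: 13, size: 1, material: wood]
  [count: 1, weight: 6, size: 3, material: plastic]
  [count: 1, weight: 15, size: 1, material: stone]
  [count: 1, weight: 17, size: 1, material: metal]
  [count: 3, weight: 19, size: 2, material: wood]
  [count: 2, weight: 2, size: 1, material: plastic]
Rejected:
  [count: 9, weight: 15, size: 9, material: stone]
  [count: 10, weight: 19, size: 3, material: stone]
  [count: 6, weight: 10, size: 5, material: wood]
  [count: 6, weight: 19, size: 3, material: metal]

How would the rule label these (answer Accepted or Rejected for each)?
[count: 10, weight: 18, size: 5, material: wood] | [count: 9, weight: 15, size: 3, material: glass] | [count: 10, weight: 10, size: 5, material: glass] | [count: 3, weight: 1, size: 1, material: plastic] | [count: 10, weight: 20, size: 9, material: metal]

Rejected, Rejected, Rejected, Accepted, Rejected

The classifier is using: count ≤ 3.
[count: 10, weight: 18, size: 5, material: wood]: count = 10 — doesn't qualify, so Rejected. [count: 9, weight: 15, size: 3, material: glass]: count = 9 — doesn't qualify, so Rejected. [count: 10, weight: 10, size: 5, material: glass]: count = 10 — doesn't qualify, so Rejected. [count: 3, weight: 1, size: 1, material: plastic]: count = 3 — fits, so Accepted. [count: 10, weight: 20, size: 9, material: metal]: count = 10 — doesn't qualify, so Rejected.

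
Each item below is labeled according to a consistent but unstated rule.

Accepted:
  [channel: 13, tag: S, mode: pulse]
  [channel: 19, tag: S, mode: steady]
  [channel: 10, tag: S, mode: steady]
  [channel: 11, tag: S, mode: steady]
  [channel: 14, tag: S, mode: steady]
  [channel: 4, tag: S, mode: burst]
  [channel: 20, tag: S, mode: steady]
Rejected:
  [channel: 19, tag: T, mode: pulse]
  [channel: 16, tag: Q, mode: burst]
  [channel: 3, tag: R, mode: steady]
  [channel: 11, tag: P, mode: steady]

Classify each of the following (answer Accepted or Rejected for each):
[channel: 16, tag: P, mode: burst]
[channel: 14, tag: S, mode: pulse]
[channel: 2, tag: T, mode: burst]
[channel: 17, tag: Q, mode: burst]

Rejected, Accepted, Rejected, Rejected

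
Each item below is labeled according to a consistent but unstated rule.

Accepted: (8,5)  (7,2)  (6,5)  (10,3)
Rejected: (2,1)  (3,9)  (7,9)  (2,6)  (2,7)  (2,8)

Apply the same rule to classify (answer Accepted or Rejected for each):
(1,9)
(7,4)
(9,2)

The rule appears to be: sum is odd AND first ≥ 3.
Rejected: (1,9), since 1+9 = 10, first 1. Accepted: (7,4), since 7+4 = 11, first 7. Accepted: (9,2), since 9+2 = 11, first 9.

Rejected, Accepted, Accepted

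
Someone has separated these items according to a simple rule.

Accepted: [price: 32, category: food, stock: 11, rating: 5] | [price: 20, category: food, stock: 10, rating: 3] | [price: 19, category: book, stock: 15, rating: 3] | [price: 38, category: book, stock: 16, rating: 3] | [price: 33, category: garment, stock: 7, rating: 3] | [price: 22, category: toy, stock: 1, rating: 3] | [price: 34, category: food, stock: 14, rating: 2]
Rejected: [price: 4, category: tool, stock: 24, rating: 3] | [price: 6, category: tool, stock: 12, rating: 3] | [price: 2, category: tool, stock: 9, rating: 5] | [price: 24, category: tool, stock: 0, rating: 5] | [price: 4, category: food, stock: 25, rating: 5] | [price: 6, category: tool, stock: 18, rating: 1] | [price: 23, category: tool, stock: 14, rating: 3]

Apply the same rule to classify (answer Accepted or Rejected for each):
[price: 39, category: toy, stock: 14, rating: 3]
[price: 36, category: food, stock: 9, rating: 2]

Accepted, Accepted

Rule: category is not tool AND price ≥ 6. This holds for each 'Accepted' example and fails for each 'Rejected' one.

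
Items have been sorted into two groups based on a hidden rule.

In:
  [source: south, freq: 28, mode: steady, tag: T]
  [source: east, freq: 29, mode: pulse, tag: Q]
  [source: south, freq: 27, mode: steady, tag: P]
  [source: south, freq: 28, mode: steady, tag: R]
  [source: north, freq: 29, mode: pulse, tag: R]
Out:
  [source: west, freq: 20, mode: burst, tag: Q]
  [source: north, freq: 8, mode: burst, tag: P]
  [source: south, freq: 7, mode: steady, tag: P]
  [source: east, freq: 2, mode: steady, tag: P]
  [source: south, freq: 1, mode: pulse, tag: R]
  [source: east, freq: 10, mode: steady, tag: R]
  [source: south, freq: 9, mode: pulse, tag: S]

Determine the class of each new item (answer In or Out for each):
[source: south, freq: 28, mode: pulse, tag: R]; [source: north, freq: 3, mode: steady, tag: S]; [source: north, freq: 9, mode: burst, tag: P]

In, Out, Out

The simplest hypothesis consistent with all the labels is: freq ≥ 27.
[source: south, freq: 28, mode: pulse, tag: R]: In (freq = 28).
[source: north, freq: 3, mode: steady, tag: S]: Out (freq = 3).
[source: north, freq: 9, mode: burst, tag: P]: Out (freq = 9).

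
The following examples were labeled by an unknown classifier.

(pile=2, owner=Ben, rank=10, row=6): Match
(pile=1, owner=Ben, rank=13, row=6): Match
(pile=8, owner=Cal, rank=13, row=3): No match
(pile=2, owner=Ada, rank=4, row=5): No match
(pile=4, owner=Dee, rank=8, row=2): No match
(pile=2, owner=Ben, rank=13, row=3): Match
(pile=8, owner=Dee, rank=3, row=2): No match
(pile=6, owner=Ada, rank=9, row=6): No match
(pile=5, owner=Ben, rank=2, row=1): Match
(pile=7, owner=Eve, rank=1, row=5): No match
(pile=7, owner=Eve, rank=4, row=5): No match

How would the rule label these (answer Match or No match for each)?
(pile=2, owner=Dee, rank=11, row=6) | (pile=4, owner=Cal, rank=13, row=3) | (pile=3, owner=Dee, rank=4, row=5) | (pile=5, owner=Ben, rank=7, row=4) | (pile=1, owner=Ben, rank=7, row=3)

No match, No match, No match, Match, Match

The classifier is using: owner is Ben.
(pile=2, owner=Dee, rank=11, row=6) — owner is Dee, hence No match.
(pile=4, owner=Cal, rank=13, row=3) — owner is Cal, hence No match.
(pile=3, owner=Dee, rank=4, row=5) — owner is Dee, hence No match.
(pile=5, owner=Ben, rank=7, row=4) — owner is Ben, hence Match.
(pile=1, owner=Ben, rank=7, row=3) — owner is Ben, hence Match.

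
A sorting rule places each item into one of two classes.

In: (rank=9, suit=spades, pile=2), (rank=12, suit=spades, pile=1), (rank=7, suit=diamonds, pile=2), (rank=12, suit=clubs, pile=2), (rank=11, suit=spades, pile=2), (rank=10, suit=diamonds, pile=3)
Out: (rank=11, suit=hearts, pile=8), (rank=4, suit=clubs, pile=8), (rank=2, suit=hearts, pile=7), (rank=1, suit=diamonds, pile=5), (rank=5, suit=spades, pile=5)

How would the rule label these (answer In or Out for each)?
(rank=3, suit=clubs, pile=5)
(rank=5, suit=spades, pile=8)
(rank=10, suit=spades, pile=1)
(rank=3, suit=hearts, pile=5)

All 'In' examples share one property — pile ≤ 3 — and every 'Out' example lacks it.
(rank=3, suit=clubs, pile=5): Out (pile = 5). (rank=5, suit=spades, pile=8): Out (pile = 8). (rank=10, suit=spades, pile=1): In (pile = 1). (rank=3, suit=hearts, pile=5): Out (pile = 5).

Out, Out, In, Out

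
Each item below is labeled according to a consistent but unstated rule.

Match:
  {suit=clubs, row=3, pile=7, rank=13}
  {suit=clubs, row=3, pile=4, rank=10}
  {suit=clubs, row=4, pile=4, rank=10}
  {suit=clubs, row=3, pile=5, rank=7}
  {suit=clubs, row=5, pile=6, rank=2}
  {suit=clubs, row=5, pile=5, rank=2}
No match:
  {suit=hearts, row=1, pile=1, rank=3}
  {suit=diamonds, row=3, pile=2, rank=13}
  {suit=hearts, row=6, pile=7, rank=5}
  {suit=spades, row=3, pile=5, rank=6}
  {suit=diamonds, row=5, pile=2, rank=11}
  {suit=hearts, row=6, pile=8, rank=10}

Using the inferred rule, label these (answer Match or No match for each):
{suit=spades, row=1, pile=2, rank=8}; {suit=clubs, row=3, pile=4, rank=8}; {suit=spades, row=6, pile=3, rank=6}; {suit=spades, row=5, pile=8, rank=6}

No match, Match, No match, No match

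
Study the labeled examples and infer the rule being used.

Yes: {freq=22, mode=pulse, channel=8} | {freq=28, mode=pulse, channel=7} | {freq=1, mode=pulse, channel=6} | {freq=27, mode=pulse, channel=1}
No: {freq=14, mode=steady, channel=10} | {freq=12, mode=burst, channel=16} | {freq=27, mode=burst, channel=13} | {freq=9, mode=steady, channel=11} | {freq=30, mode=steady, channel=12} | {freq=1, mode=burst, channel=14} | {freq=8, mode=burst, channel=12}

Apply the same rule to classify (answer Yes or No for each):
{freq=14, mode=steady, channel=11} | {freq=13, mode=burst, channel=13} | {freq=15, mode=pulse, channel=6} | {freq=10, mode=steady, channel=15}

No, No, Yes, No

The pattern is that an item is 'Yes' exactly when: mode is pulse.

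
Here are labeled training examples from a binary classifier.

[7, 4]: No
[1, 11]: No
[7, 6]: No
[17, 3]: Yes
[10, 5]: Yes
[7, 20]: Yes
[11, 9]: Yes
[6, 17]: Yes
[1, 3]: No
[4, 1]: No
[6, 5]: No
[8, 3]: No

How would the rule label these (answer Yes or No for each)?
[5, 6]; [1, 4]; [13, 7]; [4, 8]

No, No, Yes, No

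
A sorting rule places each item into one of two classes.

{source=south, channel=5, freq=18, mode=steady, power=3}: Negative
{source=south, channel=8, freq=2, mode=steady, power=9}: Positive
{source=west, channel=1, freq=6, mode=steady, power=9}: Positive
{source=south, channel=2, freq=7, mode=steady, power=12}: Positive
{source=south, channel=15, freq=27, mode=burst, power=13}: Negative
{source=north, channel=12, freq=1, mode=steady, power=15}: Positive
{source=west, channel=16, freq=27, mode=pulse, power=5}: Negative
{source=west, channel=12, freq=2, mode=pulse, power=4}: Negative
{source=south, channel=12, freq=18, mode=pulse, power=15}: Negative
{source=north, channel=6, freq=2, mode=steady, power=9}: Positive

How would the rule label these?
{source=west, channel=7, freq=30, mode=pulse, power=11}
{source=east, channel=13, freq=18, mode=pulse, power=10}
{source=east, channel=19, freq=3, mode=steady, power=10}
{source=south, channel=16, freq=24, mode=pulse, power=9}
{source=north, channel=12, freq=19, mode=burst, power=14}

The distinguishing property — mode is steady AND freq ≤ 7 — holds for all the 'Positive' cases and none of the 'Negative' cases.
{source=west, channel=7, freq=30, mode=pulse, power=11} → mode is pulse, freq = 30 → Negative.
{source=east, channel=13, freq=18, mode=pulse, power=10} → mode is pulse, freq = 18 → Negative.
{source=east, channel=19, freq=3, mode=steady, power=10} → mode is steady, freq = 3 → Positive.
{source=south, channel=16, freq=24, mode=pulse, power=9} → mode is pulse, freq = 24 → Negative.
{source=north, channel=12, freq=19, mode=burst, power=14} → mode is burst, freq = 19 → Negative.

Negative, Negative, Positive, Negative, Negative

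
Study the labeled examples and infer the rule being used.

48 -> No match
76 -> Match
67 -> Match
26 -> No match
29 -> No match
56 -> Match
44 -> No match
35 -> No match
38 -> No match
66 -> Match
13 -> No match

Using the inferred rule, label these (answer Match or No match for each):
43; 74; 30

'Match' ⟺ at least 56.

No match, Match, No match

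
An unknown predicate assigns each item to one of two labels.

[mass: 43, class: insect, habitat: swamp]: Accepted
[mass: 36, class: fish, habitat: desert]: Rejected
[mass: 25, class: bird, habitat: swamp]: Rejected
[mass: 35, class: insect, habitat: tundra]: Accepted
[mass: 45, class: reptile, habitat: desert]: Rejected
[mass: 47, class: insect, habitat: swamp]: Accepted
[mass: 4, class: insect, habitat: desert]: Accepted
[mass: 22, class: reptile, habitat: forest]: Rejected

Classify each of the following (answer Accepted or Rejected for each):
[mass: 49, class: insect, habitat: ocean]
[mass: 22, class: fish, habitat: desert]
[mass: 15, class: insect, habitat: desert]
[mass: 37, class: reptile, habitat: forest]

Accepted, Rejected, Accepted, Rejected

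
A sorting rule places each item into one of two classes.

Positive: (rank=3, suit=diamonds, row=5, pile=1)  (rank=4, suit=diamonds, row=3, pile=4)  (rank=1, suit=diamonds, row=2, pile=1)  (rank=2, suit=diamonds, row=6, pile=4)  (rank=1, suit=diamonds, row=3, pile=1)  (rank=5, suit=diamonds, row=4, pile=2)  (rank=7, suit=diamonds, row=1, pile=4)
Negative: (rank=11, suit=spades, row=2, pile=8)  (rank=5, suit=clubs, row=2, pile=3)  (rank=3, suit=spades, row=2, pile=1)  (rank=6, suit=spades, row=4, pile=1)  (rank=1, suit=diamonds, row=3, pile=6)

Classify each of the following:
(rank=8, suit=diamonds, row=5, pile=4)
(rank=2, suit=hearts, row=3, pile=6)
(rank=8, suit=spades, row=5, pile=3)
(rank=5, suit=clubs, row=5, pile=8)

All 'Positive' examples share one property — suit is diamonds AND pile ≤ 4 — and every 'Negative' example lacks it.

Positive, Negative, Negative, Negative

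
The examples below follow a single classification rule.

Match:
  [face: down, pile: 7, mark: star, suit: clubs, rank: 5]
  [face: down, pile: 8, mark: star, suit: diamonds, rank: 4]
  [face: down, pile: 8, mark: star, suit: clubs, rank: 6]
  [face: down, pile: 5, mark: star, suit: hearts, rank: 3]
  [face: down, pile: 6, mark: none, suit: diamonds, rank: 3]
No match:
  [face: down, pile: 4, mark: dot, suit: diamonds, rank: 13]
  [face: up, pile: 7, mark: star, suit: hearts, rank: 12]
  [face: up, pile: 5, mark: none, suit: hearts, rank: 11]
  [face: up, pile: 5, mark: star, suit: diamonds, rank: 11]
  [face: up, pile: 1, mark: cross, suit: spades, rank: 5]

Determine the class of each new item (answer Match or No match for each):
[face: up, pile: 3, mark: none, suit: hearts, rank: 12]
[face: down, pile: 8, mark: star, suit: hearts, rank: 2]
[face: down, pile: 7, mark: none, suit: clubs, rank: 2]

No match, Match, Match

Every 'Match' example satisfies: face is down AND pile ≥ 5. None of the 'No match' examples do.
[face: up, pile: 3, mark: none, suit: hearts, rank: 12]: No match (face is up, pile = 3). [face: down, pile: 8, mark: star, suit: hearts, rank: 2]: Match (face is down, pile = 8). [face: down, pile: 7, mark: none, suit: clubs, rank: 2]: Match (face is down, pile = 7).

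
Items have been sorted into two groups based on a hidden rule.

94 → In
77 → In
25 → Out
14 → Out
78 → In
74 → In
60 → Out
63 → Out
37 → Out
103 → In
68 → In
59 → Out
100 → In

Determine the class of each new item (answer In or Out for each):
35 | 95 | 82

One predicate separates the groups cleanly: at least 68.

Out, In, In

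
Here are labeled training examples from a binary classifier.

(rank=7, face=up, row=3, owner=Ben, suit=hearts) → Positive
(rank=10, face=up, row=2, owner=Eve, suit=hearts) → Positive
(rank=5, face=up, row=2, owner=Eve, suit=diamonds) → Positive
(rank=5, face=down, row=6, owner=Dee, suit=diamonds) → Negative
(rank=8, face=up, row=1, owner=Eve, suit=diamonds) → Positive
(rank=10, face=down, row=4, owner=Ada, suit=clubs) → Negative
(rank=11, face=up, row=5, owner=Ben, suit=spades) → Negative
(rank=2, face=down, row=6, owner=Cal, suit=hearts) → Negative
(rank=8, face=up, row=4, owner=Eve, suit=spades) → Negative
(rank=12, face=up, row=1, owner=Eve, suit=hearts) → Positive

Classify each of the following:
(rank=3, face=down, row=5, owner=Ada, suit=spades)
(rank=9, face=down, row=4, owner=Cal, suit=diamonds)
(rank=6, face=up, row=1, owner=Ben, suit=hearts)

Every 'Positive' example satisfies: row ≤ 3. None of the 'Negative' examples do.

Negative, Negative, Positive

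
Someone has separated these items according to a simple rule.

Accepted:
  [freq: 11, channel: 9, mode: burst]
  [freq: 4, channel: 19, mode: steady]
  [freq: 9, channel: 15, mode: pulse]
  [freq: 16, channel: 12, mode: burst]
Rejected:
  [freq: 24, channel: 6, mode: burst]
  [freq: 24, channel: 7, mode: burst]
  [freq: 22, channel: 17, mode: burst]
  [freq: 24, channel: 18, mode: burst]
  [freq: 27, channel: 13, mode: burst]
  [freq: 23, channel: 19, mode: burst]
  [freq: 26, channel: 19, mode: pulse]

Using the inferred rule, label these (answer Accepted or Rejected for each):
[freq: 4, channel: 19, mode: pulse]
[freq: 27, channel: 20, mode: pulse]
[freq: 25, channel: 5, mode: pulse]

Accepted, Rejected, Rejected

The simplest hypothesis consistent with all the labels is: freq ≤ 16.
[freq: 4, channel: 19, mode: pulse] — freq = 4, hence Accepted. [freq: 27, channel: 20, mode: pulse] — freq = 27, hence Rejected. [freq: 25, channel: 5, mode: pulse] — freq = 25, hence Rejected.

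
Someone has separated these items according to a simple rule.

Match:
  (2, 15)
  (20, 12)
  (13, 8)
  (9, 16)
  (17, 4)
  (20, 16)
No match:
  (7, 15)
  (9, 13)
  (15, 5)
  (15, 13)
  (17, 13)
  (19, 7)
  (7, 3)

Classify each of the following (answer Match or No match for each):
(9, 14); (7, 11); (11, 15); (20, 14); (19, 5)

Match, No match, No match, Match, No match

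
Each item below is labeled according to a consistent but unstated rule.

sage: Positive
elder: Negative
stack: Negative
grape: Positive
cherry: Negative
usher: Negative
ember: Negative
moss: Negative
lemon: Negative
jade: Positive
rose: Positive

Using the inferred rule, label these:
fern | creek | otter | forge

Negative, Negative, Negative, Positive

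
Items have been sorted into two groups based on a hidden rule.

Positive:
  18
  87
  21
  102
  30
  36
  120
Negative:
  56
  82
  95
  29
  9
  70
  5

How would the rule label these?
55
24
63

The classifier is using: multiple of 3 AND at least 18.
Negative: 55, since 55 = 3·18 + 1, 55 ≥ 18. Positive: 24, since 24 = 3·8, 24 ≥ 18. Positive: 63, since 63 = 3·21, 63 ≥ 18.

Negative, Positive, Positive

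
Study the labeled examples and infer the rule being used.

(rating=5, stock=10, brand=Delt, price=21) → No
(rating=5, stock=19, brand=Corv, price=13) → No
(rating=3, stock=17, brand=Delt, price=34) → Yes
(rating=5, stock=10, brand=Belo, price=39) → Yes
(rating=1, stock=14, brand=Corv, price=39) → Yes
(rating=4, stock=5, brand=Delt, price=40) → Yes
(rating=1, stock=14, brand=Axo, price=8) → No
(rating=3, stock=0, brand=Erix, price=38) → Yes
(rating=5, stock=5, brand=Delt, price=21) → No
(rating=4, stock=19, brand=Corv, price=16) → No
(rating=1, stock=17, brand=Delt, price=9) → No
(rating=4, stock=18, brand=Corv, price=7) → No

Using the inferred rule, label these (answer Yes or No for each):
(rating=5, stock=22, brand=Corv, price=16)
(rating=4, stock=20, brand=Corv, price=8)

No, No

Rule: price ≥ 34. This holds for each 'Yes' example and fails for each 'No' one.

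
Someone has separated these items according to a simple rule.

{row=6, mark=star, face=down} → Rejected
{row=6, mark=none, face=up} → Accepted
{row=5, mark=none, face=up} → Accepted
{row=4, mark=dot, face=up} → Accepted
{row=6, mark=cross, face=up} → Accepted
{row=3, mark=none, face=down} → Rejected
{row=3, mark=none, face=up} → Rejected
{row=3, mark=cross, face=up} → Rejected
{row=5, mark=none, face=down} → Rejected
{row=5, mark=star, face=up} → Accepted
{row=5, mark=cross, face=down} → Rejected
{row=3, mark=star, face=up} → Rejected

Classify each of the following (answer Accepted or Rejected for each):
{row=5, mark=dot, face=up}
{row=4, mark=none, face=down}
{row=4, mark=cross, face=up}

Accepted, Rejected, Accepted

The classifier is using: face is up AND row ≥ 4.
Accepted: {row=5, mark=dot, face=up}, since face is up, row = 5.
Rejected: {row=4, mark=none, face=down}, since face is down, row = 4.
Accepted: {row=4, mark=cross, face=up}, since face is up, row = 4.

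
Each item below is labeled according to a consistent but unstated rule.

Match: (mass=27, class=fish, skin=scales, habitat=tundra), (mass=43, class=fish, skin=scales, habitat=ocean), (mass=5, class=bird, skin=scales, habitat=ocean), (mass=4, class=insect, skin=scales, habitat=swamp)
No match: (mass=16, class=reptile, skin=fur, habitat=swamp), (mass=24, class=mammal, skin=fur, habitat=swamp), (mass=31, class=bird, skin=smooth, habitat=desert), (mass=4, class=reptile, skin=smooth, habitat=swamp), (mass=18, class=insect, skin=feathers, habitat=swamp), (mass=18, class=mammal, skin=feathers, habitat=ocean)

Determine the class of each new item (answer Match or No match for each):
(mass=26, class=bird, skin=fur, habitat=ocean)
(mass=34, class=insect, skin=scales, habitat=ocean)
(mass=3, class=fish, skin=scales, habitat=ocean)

The classifier is using: skin is scales.
(mass=26, class=bird, skin=fur, habitat=ocean) — skin is fur, hence No match. (mass=34, class=insect, skin=scales, habitat=ocean) — skin is scales, hence Match. (mass=3, class=fish, skin=scales, habitat=ocean) — skin is scales, hence Match.

No match, Match, Match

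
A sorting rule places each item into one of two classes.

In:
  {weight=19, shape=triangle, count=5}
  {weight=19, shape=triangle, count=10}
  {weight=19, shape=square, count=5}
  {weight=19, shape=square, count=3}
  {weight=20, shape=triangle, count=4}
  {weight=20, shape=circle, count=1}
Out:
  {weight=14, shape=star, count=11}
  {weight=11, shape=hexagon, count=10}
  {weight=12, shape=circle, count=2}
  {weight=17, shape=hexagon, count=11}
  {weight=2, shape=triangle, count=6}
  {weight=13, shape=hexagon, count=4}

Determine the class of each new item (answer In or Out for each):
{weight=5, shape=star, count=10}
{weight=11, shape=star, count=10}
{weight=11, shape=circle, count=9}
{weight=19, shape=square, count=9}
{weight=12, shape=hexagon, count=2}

Out, Out, Out, In, Out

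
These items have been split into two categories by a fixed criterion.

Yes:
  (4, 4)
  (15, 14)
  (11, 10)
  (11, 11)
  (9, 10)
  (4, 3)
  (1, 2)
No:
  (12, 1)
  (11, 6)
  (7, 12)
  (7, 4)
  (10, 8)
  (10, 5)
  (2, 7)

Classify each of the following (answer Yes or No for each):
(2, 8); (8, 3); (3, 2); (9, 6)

Rule: |first − second| ≤ 1. This holds for each 'Yes' example and fails for each 'No' one.
(2, 8) — |2−8| = 6, hence No. (8, 3) — |8−3| = 5, hence No. (3, 2) — |3−2| = 1, hence Yes. (9, 6) — |9−6| = 3, hence No.

No, No, Yes, No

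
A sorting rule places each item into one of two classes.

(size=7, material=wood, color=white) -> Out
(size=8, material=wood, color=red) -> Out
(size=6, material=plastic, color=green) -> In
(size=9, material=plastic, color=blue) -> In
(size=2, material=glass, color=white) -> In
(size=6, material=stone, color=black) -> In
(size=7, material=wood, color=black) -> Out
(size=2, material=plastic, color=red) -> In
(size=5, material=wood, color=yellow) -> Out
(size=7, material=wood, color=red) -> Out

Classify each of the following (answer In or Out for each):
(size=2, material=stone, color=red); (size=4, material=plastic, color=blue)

In, In

The common property of the 'In' items is: material is not wood. No 'Out' item has it.
(size=2, material=stone, color=red): In (material is stone). (size=4, material=plastic, color=blue): In (material is plastic).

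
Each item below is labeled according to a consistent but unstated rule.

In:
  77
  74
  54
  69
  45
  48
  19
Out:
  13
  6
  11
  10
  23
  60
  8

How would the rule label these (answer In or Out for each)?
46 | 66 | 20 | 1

In, In, Out, Out

A rule that fits every label: digit sum ≥ 9 — true of each 'In' example, false of each 'Out' one.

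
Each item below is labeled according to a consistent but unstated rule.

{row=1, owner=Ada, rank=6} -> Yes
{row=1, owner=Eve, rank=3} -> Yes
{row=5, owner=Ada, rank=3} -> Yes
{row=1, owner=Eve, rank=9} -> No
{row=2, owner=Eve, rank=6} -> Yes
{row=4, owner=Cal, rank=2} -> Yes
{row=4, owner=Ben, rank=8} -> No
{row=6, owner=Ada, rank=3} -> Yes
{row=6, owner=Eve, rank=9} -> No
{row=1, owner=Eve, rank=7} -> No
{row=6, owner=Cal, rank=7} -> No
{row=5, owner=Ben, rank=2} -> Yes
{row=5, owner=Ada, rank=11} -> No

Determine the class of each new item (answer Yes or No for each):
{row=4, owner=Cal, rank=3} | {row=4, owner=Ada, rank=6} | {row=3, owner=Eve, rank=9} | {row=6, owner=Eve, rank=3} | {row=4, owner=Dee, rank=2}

The rule appears to be: rank ≤ 6.
{row=4, owner=Cal, rank=3}: rank = 3 — fits, so Yes.
{row=4, owner=Ada, rank=6}: rank = 6 — fits, so Yes.
{row=3, owner=Eve, rank=9}: rank = 9 — doesn't qualify, so No.
{row=6, owner=Eve, rank=3}: rank = 3 — fits, so Yes.
{row=4, owner=Dee, rank=2}: rank = 2 — fits, so Yes.

Yes, Yes, No, Yes, Yes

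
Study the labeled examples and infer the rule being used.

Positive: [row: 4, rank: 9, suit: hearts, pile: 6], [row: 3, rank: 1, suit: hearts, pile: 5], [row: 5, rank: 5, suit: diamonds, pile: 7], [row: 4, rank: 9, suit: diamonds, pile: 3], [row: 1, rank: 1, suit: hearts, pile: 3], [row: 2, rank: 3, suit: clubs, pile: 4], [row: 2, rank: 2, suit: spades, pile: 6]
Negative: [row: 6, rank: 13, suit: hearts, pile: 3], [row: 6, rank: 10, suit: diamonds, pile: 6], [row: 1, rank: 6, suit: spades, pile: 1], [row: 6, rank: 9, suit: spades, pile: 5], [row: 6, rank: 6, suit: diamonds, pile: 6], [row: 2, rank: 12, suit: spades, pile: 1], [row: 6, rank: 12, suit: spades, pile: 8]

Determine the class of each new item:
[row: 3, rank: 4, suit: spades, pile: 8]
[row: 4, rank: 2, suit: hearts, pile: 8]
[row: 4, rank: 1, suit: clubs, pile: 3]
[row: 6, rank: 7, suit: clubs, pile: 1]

Positive, Positive, Positive, Negative

Rule: row ≤ 5 AND pile ≥ 3. This holds for each 'Positive' example and fails for each 'Negative' one.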